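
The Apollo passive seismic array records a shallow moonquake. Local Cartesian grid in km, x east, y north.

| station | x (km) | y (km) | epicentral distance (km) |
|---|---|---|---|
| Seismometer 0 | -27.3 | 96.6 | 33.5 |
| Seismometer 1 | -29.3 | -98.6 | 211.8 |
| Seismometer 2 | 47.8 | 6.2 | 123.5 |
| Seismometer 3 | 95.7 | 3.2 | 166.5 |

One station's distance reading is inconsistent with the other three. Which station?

Solve using three stations at a time. Using Seismometer 0, Seismometer 2, Seismometer 3 (subtract circle equations pairwise → linear system) gives (x, y) ≈ (-53.9, 76.2).
Distances from that point to each station vs reported:
  Seismometer 0: calculated 33.5 vs reported 33.5 → residual 0.0 km
  Seismometer 1: calculated 176.6 vs reported 211.8 → residual 35.2 km
  Seismometer 2: calculated 123.5 vs reported 123.5 → residual 0.0 km
  Seismometer 3: calculated 166.5 vs reported 166.5 → residual 0.0 km
Seismometer 0, Seismometer 2, Seismometer 3 are mutually consistent (residuals ≈ 0); Seismometer 1 is off by 35.2 km.

Seismometer 1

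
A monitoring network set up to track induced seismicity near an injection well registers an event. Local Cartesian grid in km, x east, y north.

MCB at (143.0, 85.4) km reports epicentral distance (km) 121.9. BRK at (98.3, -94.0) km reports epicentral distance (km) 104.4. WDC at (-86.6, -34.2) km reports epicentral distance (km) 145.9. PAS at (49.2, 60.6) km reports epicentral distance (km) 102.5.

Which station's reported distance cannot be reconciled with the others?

Solve using three stations at a time. Using MCB, BRK, WDC (subtract circle equations pairwise → linear system) gives (x, y) ≈ (55.0, 1.0).
Distances from that point to each station vs reported:
  MCB: calculated 121.9 vs reported 121.9 → residual 0.0 km
  BRK: calculated 104.4 vs reported 104.4 → residual 0.0 km
  WDC: calculated 145.9 vs reported 145.9 → residual 0.0 km
  PAS: calculated 59.9 vs reported 102.5 → residual 42.6 km
MCB, BRK, WDC are mutually consistent (residuals ≈ 0); PAS is off by 42.6 km.

PAS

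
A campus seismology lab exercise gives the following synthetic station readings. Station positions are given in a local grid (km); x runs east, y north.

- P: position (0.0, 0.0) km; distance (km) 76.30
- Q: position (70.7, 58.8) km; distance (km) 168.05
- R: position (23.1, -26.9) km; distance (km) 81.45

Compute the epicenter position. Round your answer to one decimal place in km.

Circle about each station: x² + y² = 76.30²; (x − 70.7)² + (y − 58.8)² = 168.05²; (x − 23.1)² + (y + 26.9)² = 81.45².
Subtracting pairs of circle equations eliminates x²+y² and gives linear equations (the radical axes):
141.4 x + 117.6 y = -13963.18
46.2 x − 53.8 y = 444.81
Solving the 2×2 system: x ≈ -53.6, y ≈ -54.3 km.
Check against P (with the unrounded x, y): √(x²+y²) = 76.29 ≈ 76.30 km. ✓

-53.6 km east, -54.3 km north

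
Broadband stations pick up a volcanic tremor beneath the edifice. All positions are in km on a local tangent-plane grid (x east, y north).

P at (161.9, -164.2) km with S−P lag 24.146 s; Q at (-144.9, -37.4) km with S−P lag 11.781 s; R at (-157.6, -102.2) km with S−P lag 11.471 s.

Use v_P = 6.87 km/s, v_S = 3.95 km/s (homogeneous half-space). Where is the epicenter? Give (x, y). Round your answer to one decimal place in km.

Distance from S−P lag: d = Δt · v_P v_S / (v_P − v_S) = Δt · (6.87·3.95)/(6.87−3.95) ≈ 9.2933·Δt.
So d_P = 224.40, d_Q = 109.48, d_R = 106.60 km.
Circle about each station: (x − 161.9)² + (y + 164.2)² = 224.40²; (x + 144.9)² + (y + 37.4)² = 109.48²; (x + 157.6)² + (y + 102.2)² = 106.60².
Subtracting the P equation from the Q and R equations removes the quadratic terms:
-613.6 x + 253.6 y = 7591.01
-639.0 x + 124.0 y = 21101.15
Solving the 2×2 system: x ≈ -51.3, y ≈ -94.2 km.

(-51.3, -94.2)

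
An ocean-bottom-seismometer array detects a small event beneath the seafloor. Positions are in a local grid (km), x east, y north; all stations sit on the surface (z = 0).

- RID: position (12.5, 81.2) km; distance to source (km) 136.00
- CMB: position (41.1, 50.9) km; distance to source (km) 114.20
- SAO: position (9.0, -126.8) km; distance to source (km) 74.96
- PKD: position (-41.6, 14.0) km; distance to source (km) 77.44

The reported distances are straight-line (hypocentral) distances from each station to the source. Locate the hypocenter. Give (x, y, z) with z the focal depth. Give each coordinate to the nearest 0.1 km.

Each station gives a sphere (x−x_i)² + (y−y_i)² + z² = d_i² (stations at z=0).
Subtracting the RID sphere from CMB and SAO: z² cancels, leaving linear equations in x and y:
57.2 x − 60.6 y = 2984.69
-7.0 x − 416.0 y = 22286.55
Solving: x ≈ -4.498, y ≈ -53.498 km (keep extra digits for the depth step; rounded: -4.5, -53.5).
Then from the RID sphere: z² = 136.00² − (x − 12.5)² − (y − 81.2)² with x = -4.498, y = -53.498, so z ≈ 7.970 ≈ 8.0 km.

x ≈ -4.5 km, y ≈ -53.5 km, depth ≈ 8.0 km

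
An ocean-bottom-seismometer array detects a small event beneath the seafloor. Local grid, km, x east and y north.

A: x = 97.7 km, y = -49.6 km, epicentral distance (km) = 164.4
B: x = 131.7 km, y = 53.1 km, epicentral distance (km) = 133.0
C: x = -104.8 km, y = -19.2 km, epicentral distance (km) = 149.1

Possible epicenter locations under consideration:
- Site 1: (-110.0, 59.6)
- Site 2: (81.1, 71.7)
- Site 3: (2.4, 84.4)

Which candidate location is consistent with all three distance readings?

For each candidate, compare |candidate − station| to the reported distance:
Site 1: residuals A 70.3, B 108.8, C 70.1 → max 108.8 km
Site 2: residuals A 42.0, B 79.1, C 57.8 → max 79.1 km
Site 3: residuals A 0.0, B 0.0, C 0.0 → max 0.0 km
Only Site 3 has all residuals ≈ 0.

Site 3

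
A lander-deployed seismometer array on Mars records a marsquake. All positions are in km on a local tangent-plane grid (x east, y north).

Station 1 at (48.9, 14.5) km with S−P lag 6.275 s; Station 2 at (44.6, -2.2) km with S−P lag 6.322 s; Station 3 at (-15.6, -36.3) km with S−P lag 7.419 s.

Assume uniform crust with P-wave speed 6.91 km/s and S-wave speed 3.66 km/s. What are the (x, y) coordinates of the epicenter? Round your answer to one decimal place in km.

Distance from S−P lag: d = Δt · v_P v_S / (v_P − v_S) = Δt · (6.91·3.66)/(6.91−3.66) ≈ 7.7817·Δt.
So d_Station 1 = 48.83, d_Station 2 = 49.20, d_Station 3 = 57.73 km.
Circle about each station: (x − 48.9)² + (y − 14.5)² = 48.83²; (x − 44.6)² + (y + 2.2)² = 49.20²; (x + 15.6)² + (y + 36.3)² = 57.73².
Subtracting the Station 1 equation from the Station 2 and Station 3 equations removes the quadratic terms:
-8.6 x − 33.4 y = -643.73
-129.0 x − 101.6 y = -1988.79
Solving the 2×2 system: x ≈ 0.3, y ≈ 19.2 km.

x ≈ 0.3 km, y ≈ 19.2 km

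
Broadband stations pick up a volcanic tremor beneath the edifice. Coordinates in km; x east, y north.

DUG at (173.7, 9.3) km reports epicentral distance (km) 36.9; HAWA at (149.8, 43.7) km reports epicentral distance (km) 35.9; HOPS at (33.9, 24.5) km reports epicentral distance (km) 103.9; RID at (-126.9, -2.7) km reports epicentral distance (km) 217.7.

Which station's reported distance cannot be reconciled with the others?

Solve using three stations at a time. Using DUG, HAWA, HOPS (subtract circle equations pairwise → linear system) gives (x, y) ≈ (136.8, 10.2).
Distances from that point to each station vs reported:
  DUG: calculated 36.9 vs reported 36.9 → residual 0.0 km
  HAWA: calculated 35.9 vs reported 35.9 → residual 0.0 km
  HOPS: calculated 103.9 vs reported 103.9 → residual 0.0 km
  RID: calculated 264.0 vs reported 217.7 → residual 46.3 km
DUG, HAWA, HOPS are mutually consistent (residuals ≈ 0); RID is off by 46.3 km.

RID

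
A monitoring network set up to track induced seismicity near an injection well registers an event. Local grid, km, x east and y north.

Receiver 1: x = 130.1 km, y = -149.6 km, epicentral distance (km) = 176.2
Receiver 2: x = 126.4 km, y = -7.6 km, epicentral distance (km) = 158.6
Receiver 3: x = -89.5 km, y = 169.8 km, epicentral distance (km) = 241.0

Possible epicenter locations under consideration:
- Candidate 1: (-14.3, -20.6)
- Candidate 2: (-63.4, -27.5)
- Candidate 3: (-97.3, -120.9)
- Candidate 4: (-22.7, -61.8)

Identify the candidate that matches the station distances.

Candidate 4

For each candidate, compare |candidate − station| to the reported distance:
Candidate 1: residuals Receiver 1 17.4, Receiver 2 17.3, Receiver 3 36.3 → max 36.3 km
Candidate 2: residuals Receiver 1 52.6, Receiver 2 32.2, Receiver 3 42.0 → max 52.6 km
Candidate 3: residuals Receiver 1 53.0, Receiver 2 92.2, Receiver 3 49.8 → max 92.2 km
Candidate 4: residuals Receiver 1 0.0, Receiver 2 0.0, Receiver 3 0.0 → max 0.0 km
Only Candidate 4 has all residuals ≈ 0.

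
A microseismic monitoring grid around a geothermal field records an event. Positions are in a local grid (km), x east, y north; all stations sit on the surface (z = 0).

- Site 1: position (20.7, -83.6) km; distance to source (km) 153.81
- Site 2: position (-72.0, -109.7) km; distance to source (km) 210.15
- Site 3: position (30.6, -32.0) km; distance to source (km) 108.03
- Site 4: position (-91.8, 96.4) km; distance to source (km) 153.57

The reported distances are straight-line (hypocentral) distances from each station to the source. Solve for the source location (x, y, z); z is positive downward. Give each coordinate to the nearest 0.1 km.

Each station gives a sphere (x−x_i)² + (y−y_i)² + z² = d_i² (stations at z=0).
Subtracting the Site 1 sphere from Site 2 and Site 3: z² cancels, leaving linear equations in x and y:
-185.4 x − 52.2 y = -10704.87
19.8 x + 103.2 y = 6529.95
Solving: x ≈ 42.204, y ≈ 55.177 km (keep extra digits for the depth step; rounded: 42.2, 55.2).
Then from the Site 1 sphere: z² = 153.81² − (x − 20.7)² − (y + 83.6)² with x = 42.204, y = 55.177, so z ≈ 62.738 ≈ 62.7 km.

(42.2, 55.2, 62.7)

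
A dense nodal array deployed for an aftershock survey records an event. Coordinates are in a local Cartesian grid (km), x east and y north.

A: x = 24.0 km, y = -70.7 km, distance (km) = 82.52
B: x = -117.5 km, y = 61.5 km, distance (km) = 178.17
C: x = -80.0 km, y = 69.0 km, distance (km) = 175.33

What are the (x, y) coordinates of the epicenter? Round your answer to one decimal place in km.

(-51.5, -104.0)

Circle about each station: (x − 24.0)² + (y + 70.7)² = 82.52²; (x + 117.5)² + (y − 61.5)² = 178.17²; (x + 80.0)² + (y − 69.0)² = 175.33².
Subtracting the A equation from the B and C equations removes the quadratic terms:
-283.0 x + 264.4 y = -12920.99
-208.0 x + 279.4 y = -18344.55
Solving the 2×2 system: x ≈ -51.5, y ≈ -104.0 km.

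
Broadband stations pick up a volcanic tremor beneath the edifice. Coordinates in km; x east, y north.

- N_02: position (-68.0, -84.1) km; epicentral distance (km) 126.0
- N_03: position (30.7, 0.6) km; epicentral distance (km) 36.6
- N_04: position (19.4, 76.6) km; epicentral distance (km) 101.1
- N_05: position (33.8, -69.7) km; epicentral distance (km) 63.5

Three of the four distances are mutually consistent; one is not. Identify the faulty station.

N_02

Solve using three stations at a time. Using N_03, N_04, N_05 (subtract circle equations pairwise → linear system) gives (x, y) ≈ (64.4, -14.0).
Distances from that point to each station vs reported:
  N_02: calculated 149.8 vs reported 126.0 → residual 23.8 km
  N_03: calculated 36.7 vs reported 36.6 → residual 0.1 km
  N_04: calculated 101.1 vs reported 101.1 → residual 0.0 km
  N_05: calculated 63.6 vs reported 63.5 → residual 0.1 km
N_03, N_04, N_05 are mutually consistent (residuals ≈ 0); N_02 is off by 23.8 km.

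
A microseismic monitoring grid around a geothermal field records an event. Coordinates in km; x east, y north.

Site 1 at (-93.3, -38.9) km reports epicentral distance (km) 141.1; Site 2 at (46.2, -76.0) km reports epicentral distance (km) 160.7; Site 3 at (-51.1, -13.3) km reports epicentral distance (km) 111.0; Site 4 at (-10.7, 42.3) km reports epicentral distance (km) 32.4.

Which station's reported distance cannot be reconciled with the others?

Site 3

Solve using three stations at a time. Using Site 1, Site 2, Site 4 (subtract circle equations pairwise → linear system) gives (x, y) ≈ (-9.6, 74.7).
Distances from that point to each station vs reported:
  Site 1: calculated 141.1 vs reported 141.1 → residual 0.0 km
  Site 2: calculated 160.7 vs reported 160.7 → residual 0.0 km
  Site 3: calculated 97.3 vs reported 111.0 → residual 13.7 km
  Site 4: calculated 32.4 vs reported 32.4 → residual 0.0 km
Site 1, Site 2, Site 4 are mutually consistent (residuals ≈ 0); Site 3 is off by 13.7 km.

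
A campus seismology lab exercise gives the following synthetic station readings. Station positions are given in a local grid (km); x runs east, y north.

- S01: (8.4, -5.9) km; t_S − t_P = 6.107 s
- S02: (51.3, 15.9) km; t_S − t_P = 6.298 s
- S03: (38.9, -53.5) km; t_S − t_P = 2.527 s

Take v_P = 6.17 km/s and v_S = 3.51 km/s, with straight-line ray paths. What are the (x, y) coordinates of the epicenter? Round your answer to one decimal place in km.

48.5 km east, -35.3 km north

Distance from S−P lag: d = Δt · v_P v_S / (v_P − v_S) = Δt · (6.17·3.51)/(6.17−3.51) ≈ 8.1416·Δt.
So d_S01 = 49.72, d_S02 = 51.28, d_S03 = 20.57 km.
Circle about each station: (x − 8.4)² + (y + 5.9)² = 49.72²; (x − 51.3)² + (y − 15.9)² = 51.28²; (x − 38.9)² + (y + 53.5)² = 20.57².
Subtracting the S01 equation from the S02 and S03 equations removes the quadratic terms:
85.8 x + 43.6 y = 2621.57
61.0 x − 95.2 y = 6319.04
Solving the 2×2 system: x ≈ 48.5, y ≈ -35.3 km.
Check against S01 (with the unrounded x, y): √((x − 8.4)²+(y + 5.9)²) = 49.72 ≈ 49.72 km. ✓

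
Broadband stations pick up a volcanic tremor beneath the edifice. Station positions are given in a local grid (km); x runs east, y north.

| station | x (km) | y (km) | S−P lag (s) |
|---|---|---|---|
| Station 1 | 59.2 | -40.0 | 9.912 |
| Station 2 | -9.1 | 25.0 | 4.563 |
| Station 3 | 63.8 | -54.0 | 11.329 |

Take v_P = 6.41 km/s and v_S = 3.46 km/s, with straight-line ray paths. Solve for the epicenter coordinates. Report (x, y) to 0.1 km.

x ≈ -8.7 km, y ≈ -9.3 km

Distance from S−P lag: d = Δt · v_P v_S / (v_P − v_S) = Δt · (6.41·3.46)/(6.41−3.46) ≈ 7.5182·Δt.
So d_Station 1 = 74.52, d_Station 2 = 34.31, d_Station 3 = 85.17 km.
Circle about each station: (x − 59.2)² + (y + 40.0)² = 74.52²; (x + 9.1)² + (y − 25.0)² = 34.31²; (x − 63.8)² + (y + 54.0)² = 85.17².
Subtracting the Station 1 equation from the Station 2 and Station 3 equations removes the quadratic terms:
-136.6 x + 130.0 y = -20.78
9.2 x − 28.0 y = 181.10
Solving the 2×2 system: x ≈ -8.7, y ≈ -9.3 km.
Check against Station 1 (with the unrounded x, y): √((x − 59.2)²+(y + 40.0)²) = 74.53 ≈ 74.52 km. ✓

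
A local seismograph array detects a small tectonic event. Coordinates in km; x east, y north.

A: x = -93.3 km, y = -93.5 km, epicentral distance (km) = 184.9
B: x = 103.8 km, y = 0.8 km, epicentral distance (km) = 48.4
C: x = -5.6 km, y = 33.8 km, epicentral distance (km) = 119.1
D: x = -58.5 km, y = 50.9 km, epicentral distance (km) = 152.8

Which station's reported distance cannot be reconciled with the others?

D

Solve using three stations at a time. Using A, B, C (subtract circle equations pairwise → linear system) gives (x, y) ≈ (84.8, -43.8).
Distances from that point to each station vs reported:
  A: calculated 184.9 vs reported 184.9 → residual 0.0 km
  B: calculated 48.5 vs reported 48.4 → residual 0.1 km
  C: calculated 119.1 vs reported 119.1 → residual 0.0 km
  D: calculated 171.8 vs reported 152.8 → residual 19.0 km
A, B, C are mutually consistent (residuals ≈ 0); D is off by 19.0 km.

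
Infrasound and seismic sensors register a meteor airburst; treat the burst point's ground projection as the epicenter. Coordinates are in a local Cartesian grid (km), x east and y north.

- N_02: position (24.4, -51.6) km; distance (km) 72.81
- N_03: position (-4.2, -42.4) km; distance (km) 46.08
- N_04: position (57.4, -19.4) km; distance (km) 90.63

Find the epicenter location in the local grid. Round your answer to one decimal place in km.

Circle about each station: (x − 24.4)² + (y + 51.6)² = 72.81²; (x + 4.2)² + (y + 42.4)² = 46.08²; (x − 57.4)² + (y + 19.4)² = 90.63².
Subtracting the N_02 equation from the N_03 and N_04 equations removes the quadratic terms:
-57.2 x + 18.4 y = 1735.41
66.0 x + 64.4 y = -2499.30
Solving the 2×2 system: x ≈ -32.2, y ≈ -5.8 km.
Check against N_02 (with the unrounded x, y): √((x − 24.4)²+(y + 51.6)²) = 72.81 ≈ 72.81 km. ✓

(-32.2, -5.8)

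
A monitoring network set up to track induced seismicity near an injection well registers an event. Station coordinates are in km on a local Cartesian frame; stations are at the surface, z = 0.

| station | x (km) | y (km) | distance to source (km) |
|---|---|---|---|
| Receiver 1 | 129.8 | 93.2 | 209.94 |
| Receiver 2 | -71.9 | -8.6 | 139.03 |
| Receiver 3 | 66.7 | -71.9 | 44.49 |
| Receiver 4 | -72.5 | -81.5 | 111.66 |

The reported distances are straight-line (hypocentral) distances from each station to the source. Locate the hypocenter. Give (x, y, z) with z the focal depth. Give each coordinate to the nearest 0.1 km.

(35.9, -93.0, 24.2)

Each station gives a sphere (x−x_i)² + (y−y_i)² + z² = d_i² (stations at z=0).
Subtracting the Receiver 1 sphere from Receiver 2 and Receiver 3: z² cancels, leaving linear equations in x and y:
-403.4 x − 203.6 y = 4454.75
-126.2 x − 330.2 y = 26179.66
Solving: x ≈ 35.897, y ≈ -93.004 km (keep extra digits for the depth step; rounded: 35.9, -93.0).
Then from the Receiver 1 sphere: z² = 209.94² − (x − 129.8)² − (y − 93.2)² with x = 35.897, y = -93.004, so z ≈ 24.189 ≈ 24.2 km.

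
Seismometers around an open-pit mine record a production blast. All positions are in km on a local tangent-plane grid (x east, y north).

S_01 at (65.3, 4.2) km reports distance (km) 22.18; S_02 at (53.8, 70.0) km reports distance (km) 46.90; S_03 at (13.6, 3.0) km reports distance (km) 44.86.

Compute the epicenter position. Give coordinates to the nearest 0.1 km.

Circle about each station: (x − 65.3)² + (y − 4.2)² = 22.18²; (x − 53.8)² + (y − 70.0)² = 46.90²; (x − 13.6)² + (y − 3.0)² = 44.86².
Subtracting the S_01 equation from the S_02 and S_03 equations removes the quadratic terms:
-23.0 x + 131.6 y = 1805.05
-103.4 x − 2.4 y = -5608.24
Solving the 2×2 system: x ≈ 53.7, y ≈ 23.1 km.

x ≈ 53.7 km, y ≈ 23.1 km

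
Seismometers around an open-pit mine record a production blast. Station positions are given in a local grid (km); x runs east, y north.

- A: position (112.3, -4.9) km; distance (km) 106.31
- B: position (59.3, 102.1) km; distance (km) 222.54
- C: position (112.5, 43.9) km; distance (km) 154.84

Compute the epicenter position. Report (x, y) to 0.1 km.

125.4 km east, -110.4 km north

Circle about each station: (x − 112.3)² + (y + 4.9)² = 106.31²; (x − 59.3)² + (y − 102.1)² = 222.54²; (x − 112.5)² + (y − 43.9)² = 154.84².
Subtracting the A equation from the B and C equations removes the quadratic terms:
-106.0 x + 214.0 y = -36916.64
0.4 x + 97.6 y = -10725.45
Solving the 2×2 system: x ≈ 125.4, y ≈ -110.4 km.
Check against A (with the unrounded x, y): √((x − 112.3)²+(y + 4.9)²) = 106.31 ≈ 106.31 km. ✓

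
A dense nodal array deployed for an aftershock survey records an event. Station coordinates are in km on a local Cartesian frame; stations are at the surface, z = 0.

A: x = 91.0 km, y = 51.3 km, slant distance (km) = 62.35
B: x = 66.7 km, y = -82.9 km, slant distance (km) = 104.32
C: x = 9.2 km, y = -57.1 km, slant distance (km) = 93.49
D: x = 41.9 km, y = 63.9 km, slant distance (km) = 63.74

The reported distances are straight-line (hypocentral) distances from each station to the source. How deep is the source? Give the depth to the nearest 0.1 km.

Each station gives a sphere (x−x_i)² + (y−y_i)² + z² = d_i² (stations at z=0).
Subtracting the A sphere from B and C: z² cancels, leaving linear equations in x and y:
-48.6 x − 268.4 y = -6586.53
-163.6 x − 216.8 y = -12420.50
Solving: x ≈ 57.102, y ≈ 14.200 km (keep extra digits for the depth step; rounded: 57.1, 14.2).
Then from the A sphere: z² = 62.35² − (x − 91.0)² − (y − 51.3)² with x = 57.102, y = 14.200, so z ≈ 36.906 ≈ 36.9 km.
Check against D (with the unrounded solution): distance 63.74 ≈ 63.74 km. ✓

z ≈ 36.9 km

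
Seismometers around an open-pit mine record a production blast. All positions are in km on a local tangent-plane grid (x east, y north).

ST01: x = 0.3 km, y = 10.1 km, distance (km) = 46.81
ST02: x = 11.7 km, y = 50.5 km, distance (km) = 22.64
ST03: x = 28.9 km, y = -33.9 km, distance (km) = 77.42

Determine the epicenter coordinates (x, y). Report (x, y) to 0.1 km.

Circle about each station: (x − 0.3)² + (y − 10.1)² = 46.81²; (x − 11.7)² + (y − 50.5)² = 22.64²; (x − 28.9)² + (y + 33.9)² = 77.42².
Subtracting the ST01 equation from the ST02 and ST03 equations removes the quadratic terms:
22.8 x + 80.8 y = 4263.65
57.2 x − 88.0 y = -1920.36
Solving the 2×2 system: x ≈ 33.2, y ≈ 43.4 km.

(33.2, 43.4)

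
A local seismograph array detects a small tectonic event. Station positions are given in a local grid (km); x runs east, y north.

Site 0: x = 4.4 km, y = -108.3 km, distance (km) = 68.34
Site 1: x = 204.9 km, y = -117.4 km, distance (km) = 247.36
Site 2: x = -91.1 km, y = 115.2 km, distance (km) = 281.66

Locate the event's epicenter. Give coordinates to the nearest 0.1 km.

(-38.5, -161.5)

Circle about each station: (x − 4.4)² + (y + 108.3)² = 68.34²; (x − 204.9)² + (y + 117.4)² = 247.36²; (x + 91.1)² + (y − 115.2)² = 281.66².
Subtracting the Site 0 equation from the Site 1 and Site 2 equations removes the quadratic terms:
401.0 x − 18.2 y = -12498.09
-191.0 x + 447.0 y = -64840.00
Solving the 2×2 system: x ≈ -38.5, y ≈ -161.5 km.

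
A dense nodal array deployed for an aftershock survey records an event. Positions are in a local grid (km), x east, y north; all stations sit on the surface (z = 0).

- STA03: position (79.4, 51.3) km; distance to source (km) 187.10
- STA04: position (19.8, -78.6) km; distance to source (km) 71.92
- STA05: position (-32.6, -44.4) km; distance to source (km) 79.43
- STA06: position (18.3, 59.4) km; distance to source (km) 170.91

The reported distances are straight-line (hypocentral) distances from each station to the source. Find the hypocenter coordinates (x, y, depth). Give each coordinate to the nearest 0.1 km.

Each station gives a sphere (x−x_i)² + (y−y_i)² + z² = d_i² (stations at z=0).
Subtracting the STA03 sphere from STA04 and STA05: z² cancels, leaving linear equations in x and y:
-119.2 x − 259.8 y = 27467.87
-224.0 x − 191.4 y = 22795.36
Solving: x ≈ -18.792, y ≈ -97.105 km (keep extra digits for the depth step; rounded: -18.8, -97.1).
Then from the STA03 sphere: z² = 187.10² − (x − 79.4)² − (y − 51.3)² with x = -18.792, y = -97.105, so z ≈ 57.799 ≈ 57.8 km.

x ≈ -18.8 km, y ≈ -97.1 km, depth ≈ 57.8 km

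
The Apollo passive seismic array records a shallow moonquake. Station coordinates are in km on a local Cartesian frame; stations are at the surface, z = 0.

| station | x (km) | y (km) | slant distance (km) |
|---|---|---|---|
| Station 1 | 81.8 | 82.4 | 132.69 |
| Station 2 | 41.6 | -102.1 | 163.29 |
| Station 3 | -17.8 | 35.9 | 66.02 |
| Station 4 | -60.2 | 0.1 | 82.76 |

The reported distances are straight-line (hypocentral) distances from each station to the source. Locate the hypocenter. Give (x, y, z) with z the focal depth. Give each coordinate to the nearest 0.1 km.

Each station gives a sphere (x−x_i)² + (y−y_i)² + z² = d_i² (stations at z=0).
Subtracting the Station 1 sphere from Station 2 and Station 3: z² cancels, leaving linear equations in x and y:
-80.4 x − 369.0 y = -10383.02
-199.2 x − 93.0 y = 1372.65
Solving: x ≈ -22.296, y ≈ 32.996 km (keep extra digits for the depth step; rounded: -22.3, 33.0).
Then from the Station 1 sphere: z² = 132.69² − (x − 81.8)² − (y − 82.4)² with x = -22.296, y = 32.996, so z ≈ 65.802 ≈ 65.8 km.

x ≈ -22.3 km, y ≈ 33.0 km, depth ≈ 65.8 km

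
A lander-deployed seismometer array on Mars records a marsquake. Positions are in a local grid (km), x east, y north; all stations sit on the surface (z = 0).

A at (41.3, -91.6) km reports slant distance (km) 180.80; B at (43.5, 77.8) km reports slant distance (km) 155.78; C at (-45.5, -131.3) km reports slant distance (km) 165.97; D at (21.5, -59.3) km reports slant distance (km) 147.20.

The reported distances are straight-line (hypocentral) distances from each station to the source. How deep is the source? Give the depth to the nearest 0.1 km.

depth ≈ 51.1 km

Each station gives a sphere (x−x_i)² + (y−y_i)² + z² = d_i² (stations at z=0).
Subtracting the A sphere from B and C: z² cancels, leaving linear equations in x and y:
4.4 x + 338.8 y = 6270.07
-173.6 x − 79.4 y = 14356.29
Solving: x ≈ -91.707, y ≈ 19.698 km (keep extra digits for the depth step; rounded: -91.7, 19.7).
Then from the A sphere: z² = 180.80² − (x − 41.3)² − (y + 91.6)² with x = -91.707, y = 19.698, so z ≈ 51.093 ≈ 51.1 km.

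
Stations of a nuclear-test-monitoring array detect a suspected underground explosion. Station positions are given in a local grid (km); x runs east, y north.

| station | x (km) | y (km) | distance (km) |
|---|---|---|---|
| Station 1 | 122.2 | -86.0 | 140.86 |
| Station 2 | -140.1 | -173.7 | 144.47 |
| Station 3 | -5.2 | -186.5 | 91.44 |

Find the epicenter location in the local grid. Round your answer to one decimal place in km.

Circle about each station: (x − 122.2)² + (y + 86.0)² = 140.86²; (x + 140.1)² + (y + 173.7)² = 144.47²; (x + 5.2)² + (y + 186.5)² = 91.44².
Subtracting pairs of circle equations eliminates x²+y² and gives linear equations (the radical axes):
-524.6 x − 175.4 y = 26440.82
-254.8 x − 201.0 y = 23960.72
Solving the 2×2 system: x ≈ -18.3, y ≈ -96.0 km.

(-18.3, -96.0)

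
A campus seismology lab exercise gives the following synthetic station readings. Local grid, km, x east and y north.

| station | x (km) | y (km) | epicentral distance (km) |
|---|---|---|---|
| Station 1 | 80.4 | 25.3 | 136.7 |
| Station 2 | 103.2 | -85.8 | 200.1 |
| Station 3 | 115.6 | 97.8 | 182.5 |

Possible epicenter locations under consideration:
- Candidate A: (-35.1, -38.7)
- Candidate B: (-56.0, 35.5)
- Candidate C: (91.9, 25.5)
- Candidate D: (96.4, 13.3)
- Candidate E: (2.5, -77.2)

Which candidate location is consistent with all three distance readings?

Candidate B

For each candidate, compare |candidate − station| to the reported distance:
Candidate A: residuals Station 1 4.7, Station 2 54.0, Station 3 20.8 → max 54.0 km
Candidate B: residuals Station 1 0.1, Station 2 0.0, Station 3 0.1 → max 0.1 km
Candidate C: residuals Station 1 125.2, Station 2 88.2, Station 3 106.4 → max 125.2 km
Candidate D: residuals Station 1 116.7, Station 2 100.8, Station 3 95.8 → max 116.7 km
Candidate E: residuals Station 1 8.0, Station 2 99.0, Station 3 25.9 → max 99.0 km
Only Candidate B has all residuals ≈ 0.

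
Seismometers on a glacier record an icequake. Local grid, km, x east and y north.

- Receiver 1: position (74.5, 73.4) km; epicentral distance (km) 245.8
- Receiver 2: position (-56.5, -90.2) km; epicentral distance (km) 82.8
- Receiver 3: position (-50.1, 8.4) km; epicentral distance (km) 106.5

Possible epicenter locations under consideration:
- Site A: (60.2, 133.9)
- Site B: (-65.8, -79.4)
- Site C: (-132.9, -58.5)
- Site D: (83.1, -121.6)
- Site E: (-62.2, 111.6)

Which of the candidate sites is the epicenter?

Site C

For each candidate, compare |candidate − station| to the reported distance:
Site A: residuals Receiver 1 183.6, Receiver 2 169.9, Receiver 3 60.6 → max 183.6 km
Site B: residuals Receiver 1 38.4, Receiver 2 68.5, Receiver 3 17.3 → max 68.5 km
Site C: residuals Receiver 1 0.0, Receiver 2 0.1, Receiver 3 0.1 → max 0.1 km
Site D: residuals Receiver 1 50.6, Receiver 2 60.3, Receiver 3 79.6 → max 79.6 km
Site E: residuals Receiver 1 103.9, Receiver 2 119.1, Receiver 3 2.6 → max 119.1 km
Only Site C has all residuals ≈ 0.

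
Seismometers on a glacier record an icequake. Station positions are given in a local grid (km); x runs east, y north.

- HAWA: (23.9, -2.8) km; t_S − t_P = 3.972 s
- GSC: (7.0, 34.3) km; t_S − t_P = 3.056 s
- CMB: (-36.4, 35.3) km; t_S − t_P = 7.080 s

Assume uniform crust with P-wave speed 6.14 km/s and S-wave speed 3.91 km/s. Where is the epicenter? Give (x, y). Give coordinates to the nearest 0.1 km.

39.8 km east, 36.9 km north

Distance from S−P lag: d = Δt · v_P v_S / (v_P − v_S) = Δt · (6.14·3.91)/(6.14−3.91) ≈ 10.7657·Δt.
So d_HAWA = 42.76, d_GSC = 32.90, d_CMB = 76.22 km.
Circle about each station: (x − 23.9)² + (y + 2.8)² = 42.76²; (x − 7.0)² + (y − 34.3)² = 32.90²; (x + 36.4)² + (y − 35.3)² = 76.22².
Subtracting the HAWA equation from the GSC and CMB equations removes the quadratic terms:
-33.8 x + 74.2 y = 1392.45
-120.6 x + 76.2 y = -1989.07
Solving the 2×2 system: x ≈ 39.8, y ≈ 36.9 km.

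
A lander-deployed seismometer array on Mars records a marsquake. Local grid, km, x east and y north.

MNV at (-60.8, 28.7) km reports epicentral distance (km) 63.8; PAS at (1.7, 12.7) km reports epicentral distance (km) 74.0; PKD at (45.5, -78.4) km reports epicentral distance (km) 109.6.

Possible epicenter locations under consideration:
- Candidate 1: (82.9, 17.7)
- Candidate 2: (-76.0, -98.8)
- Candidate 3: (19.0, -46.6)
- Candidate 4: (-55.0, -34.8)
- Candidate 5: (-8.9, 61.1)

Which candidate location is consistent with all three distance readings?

For each candidate, compare |candidate − station| to the reported distance:
Candidate 1: residuals MNV 80.3, PAS 7.4, PKD 6.5 → max 80.3 km
Candidate 2: residuals MNV 64.6, PAS 61.9, PKD 13.6 → max 64.6 km
Candidate 3: residuals MNV 45.9, PAS 12.2, PKD 68.2 → max 68.2 km
Candidate 4: residuals MNV 0.0, PAS 0.0, PKD 0.0 → max 0.0 km
Candidate 5: residuals MNV 2.6, PAS 24.5, PKD 40.1 → max 40.1 km
Only Candidate 4 has all residuals ≈ 0.

Candidate 4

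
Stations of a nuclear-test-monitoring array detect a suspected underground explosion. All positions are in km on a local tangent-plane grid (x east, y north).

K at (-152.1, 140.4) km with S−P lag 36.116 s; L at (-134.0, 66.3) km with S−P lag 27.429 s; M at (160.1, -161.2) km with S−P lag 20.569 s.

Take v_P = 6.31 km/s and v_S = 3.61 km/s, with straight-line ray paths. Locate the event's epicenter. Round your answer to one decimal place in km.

Distance from S−P lag: d = Δt · v_P v_S / (v_P − v_S) = Δt · (6.31·3.61)/(6.31−3.61) ≈ 8.4367·Δt.
So d_K = 304.70, d_L = 231.41, d_M = 173.53 km.
Circle about each station: (x + 152.1)² + (y − 140.4)² = 304.70²; (x + 134.0)² + (y − 66.3)² = 231.41²; (x − 160.1)² + (y + 161.2)² = 173.53².
Subtracting pairs of circle equations eliminates x²+y² and gives linear equations (the radical axes):
36.2 x − 148.2 y = 18796.62
624.4 x − 603.2 y = 71500.31
Solving the 2×2 system: x ≈ -10.5, y ≈ -129.4 km.
Check against K (with the unrounded x, y): √((x + 152.1)²+(y − 140.4)²) = 304.70 ≈ 304.70 km. ✓

x ≈ -10.5 km, y ≈ -129.4 km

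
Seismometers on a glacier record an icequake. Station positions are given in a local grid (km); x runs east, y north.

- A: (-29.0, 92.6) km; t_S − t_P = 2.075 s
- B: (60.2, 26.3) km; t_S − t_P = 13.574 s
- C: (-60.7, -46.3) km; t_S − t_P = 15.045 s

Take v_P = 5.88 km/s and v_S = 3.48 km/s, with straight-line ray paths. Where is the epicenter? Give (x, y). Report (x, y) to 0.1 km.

Distance from S−P lag: d = Δt · v_P v_S / (v_P − v_S) = Δt · (5.88·3.48)/(5.88−3.48) ≈ 8.5260·Δt.
So d_A = 17.69, d_B = 115.73, d_C = 128.27 km.
Circle about each station: (x + 29.0)² + (y − 92.6)² = 17.69²; (x − 60.2)² + (y − 26.3)² = 115.73²; (x + 60.7)² + (y + 46.3)² = 128.27².
Subtracting the A equation from the B and C equations removes the quadratic terms:
178.4 x − 132.6 y = -18180.53
-63.4 x − 277.8 y = -19727.84
Solving the 2×2 system: x ≈ -42.0, y ≈ 80.6 km.

(-42.0, 80.6)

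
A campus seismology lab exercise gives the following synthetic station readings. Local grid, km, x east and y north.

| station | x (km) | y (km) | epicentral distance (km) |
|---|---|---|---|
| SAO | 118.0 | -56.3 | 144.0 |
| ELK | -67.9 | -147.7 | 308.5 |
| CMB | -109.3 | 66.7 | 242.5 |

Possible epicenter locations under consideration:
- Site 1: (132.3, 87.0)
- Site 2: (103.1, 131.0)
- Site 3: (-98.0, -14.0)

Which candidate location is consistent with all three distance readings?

For each candidate, compare |candidate − station| to the reported distance:
Site 1: residuals SAO 0.0, ELK 0.0, CMB 0.0 → max 0.0 km
Site 2: residuals SAO 43.9, ELK 18.5, CMB 20.6 → max 43.9 km
Site 3: residuals SAO 76.1, ELK 171.5, CMB 161.0 → max 171.5 km
Only Site 1 has all residuals ≈ 0.

Site 1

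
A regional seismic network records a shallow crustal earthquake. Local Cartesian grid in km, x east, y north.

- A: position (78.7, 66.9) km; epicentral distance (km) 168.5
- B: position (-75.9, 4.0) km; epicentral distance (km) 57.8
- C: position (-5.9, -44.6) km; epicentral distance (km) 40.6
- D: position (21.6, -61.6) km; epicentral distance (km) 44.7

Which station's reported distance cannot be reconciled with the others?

D

Solve using three stations at a time. Using A, B, C (subtract circle equations pairwise → linear system) gives (x, y) ≈ (-46.5, -45.8).
Distances from that point to each station vs reported:
  A: calculated 168.5 vs reported 168.5 → residual 0.0 km
  B: calculated 57.8 vs reported 57.8 → residual 0.0 km
  C: calculated 40.7 vs reported 40.6 → residual 0.1 km
  D: calculated 69.9 vs reported 44.7 → residual 25.2 km
A, B, C are mutually consistent (residuals ≈ 0); D is off by 25.2 km.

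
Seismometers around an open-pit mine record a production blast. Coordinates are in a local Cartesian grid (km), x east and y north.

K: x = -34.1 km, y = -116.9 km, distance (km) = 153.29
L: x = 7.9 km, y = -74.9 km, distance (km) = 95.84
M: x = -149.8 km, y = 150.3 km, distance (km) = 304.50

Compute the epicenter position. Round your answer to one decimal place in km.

Circle about each station: (x + 34.1)² + (y + 116.9)² = 153.29²; (x − 7.9)² + (y + 74.9)² = 95.84²; (x + 149.8)² + (y − 150.3)² = 304.50².
Subtracting pairs of circle equations eliminates x²+y² and gives linear equations (the radical axes):
84.0 x + 84.0 y = 5156.52
-231.4 x + 534.4 y = -39020.72
Solving the 2×2 system: x ≈ 93.8, y ≈ -32.4 km.

(93.8, -32.4)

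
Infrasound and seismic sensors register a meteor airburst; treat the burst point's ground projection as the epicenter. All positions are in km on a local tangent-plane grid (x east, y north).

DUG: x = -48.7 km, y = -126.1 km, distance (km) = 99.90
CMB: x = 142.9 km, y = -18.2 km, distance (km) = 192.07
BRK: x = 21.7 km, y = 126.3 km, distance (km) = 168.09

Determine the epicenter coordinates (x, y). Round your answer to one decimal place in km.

Circle about each station: (x + 48.7)² + (y + 126.1)² = 99.90²; (x − 142.9)² + (y + 18.2)² = 192.07²; (x − 21.7)² + (y − 126.3)² = 168.09².
Subtracting the DUG equation from the CMB and BRK equations removes the quadratic terms:
383.2 x + 215.8 y = -24432.12
140.8 x + 504.8 y = -20124.56
Solving the 2×2 system: x ≈ -49.0, y ≈ -26.2 km.

x ≈ -49.0 km, y ≈ -26.2 km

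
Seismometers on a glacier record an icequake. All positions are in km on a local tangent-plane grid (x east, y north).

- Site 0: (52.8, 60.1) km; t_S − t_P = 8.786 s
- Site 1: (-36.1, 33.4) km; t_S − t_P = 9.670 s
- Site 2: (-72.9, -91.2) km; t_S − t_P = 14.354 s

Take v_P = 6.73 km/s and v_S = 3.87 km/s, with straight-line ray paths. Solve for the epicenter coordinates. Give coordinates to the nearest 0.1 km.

Distance from S−P lag: d = Δt · v_P v_S / (v_P − v_S) = Δt · (6.73·3.87)/(6.73−3.87) ≈ 9.1067·Δt.
So d_Site 0 = 80.01, d_Site 1 = 88.06, d_Site 2 = 130.72 km.
Circle about each station: (x − 52.8)² + (y − 60.1)² = 80.01²; (x + 36.1)² + (y − 33.4)² = 88.06²; (x + 72.9)² + (y + 91.2)² = 130.72².
Subtracting the Site 0 equation from the Site 1 and Site 2 equations removes the quadratic terms:
-177.8 x − 53.4 y = -5334.04
-251.4 x − 302.6 y = -3454.12
Solving the 2×2 system: x ≈ 35.4, y ≈ -18.0 km.

35.4 km east, -18.0 km north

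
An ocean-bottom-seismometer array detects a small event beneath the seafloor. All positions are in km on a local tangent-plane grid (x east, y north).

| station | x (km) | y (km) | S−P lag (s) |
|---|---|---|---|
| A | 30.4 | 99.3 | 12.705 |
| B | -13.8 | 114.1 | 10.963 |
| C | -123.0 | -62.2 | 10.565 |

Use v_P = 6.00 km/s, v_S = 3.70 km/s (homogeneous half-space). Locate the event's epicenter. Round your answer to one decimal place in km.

-63.9 km east, 20.9 km north

Distance from S−P lag: d = Δt · v_P v_S / (v_P − v_S) = Δt · (6.00·3.70)/(6.00−3.70) ≈ 9.6522·Δt.
So d_A = 122.63, d_B = 105.82, d_C = 101.98 km.
Circle about each station: (x − 30.4)² + (y − 99.3)² = 122.63²; (x + 13.8)² + (y − 114.1)² = 105.82²; (x + 123.0)² + (y + 62.2)² = 101.98².
Subtracting the A equation from the B and C equations removes the quadratic terms:
-88.4 x + 29.6 y = 6264.84
-306.8 x − 323.0 y = 12851.39
Solving the 2×2 system: x ≈ -63.9, y ≈ 20.9 km.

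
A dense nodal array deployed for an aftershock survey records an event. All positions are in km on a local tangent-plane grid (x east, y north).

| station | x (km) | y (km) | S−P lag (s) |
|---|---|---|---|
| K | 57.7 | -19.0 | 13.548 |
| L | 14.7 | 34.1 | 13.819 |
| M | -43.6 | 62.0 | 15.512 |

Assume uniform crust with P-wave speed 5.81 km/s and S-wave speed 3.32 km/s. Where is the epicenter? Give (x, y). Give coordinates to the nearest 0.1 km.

x ≈ -39.7 km, y ≈ -58.1 km

Distance from S−P lag: d = Δt · v_P v_S / (v_P − v_S) = Δt · (5.81·3.32)/(5.81−3.32) ≈ 7.7467·Δt.
So d_K = 104.95, d_L = 107.05, d_M = 120.17 km.
Circle about each station: (x − 57.7)² + (y + 19.0)² = 104.95²; (x − 14.7)² + (y − 34.1)² = 107.05²; (x + 43.6)² + (y − 62.0)² = 120.17².
Subtracting the K equation from the L and M equations removes the quadratic terms:
-86.0 x + 106.2 y = -2756.59
-202.6 x + 162.0 y = -1371.66
Solving the 2×2 system: x ≈ -39.7, y ≈ -58.1 km.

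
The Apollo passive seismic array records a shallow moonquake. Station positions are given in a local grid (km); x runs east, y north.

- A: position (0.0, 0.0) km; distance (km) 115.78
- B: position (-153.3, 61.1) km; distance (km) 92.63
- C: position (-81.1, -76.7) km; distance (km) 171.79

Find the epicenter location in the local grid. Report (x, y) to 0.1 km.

(-66.9, 94.5)

Circle about each station: x² + y² = 115.78²; (x + 153.3)² + (y − 61.1)² = 92.63²; (x + 81.1)² + (y + 76.7)² = 171.79².
Subtracting pairs of circle equations eliminates x²+y² and gives linear equations (the radical axes):
-306.6 x + 122.2 y = 32058.79
-162.2 x − 153.4 y = -3646.70
Solving the 2×2 system: x ≈ -66.9, y ≈ 94.5 km.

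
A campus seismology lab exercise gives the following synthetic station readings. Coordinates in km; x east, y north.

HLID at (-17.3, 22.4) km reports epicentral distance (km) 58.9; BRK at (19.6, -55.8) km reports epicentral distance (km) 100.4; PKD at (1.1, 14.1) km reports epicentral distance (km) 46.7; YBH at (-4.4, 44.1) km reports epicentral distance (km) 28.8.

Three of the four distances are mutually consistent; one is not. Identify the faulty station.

Solve using three stations at a time. Using HLID, BRK, PKD (subtract circle equations pairwise → linear system) gives (x, y) ≈ (38.1, 43.0).
Distances from that point to each station vs reported:
  HLID: calculated 59.1 vs reported 58.9 → residual 0.2 km
  BRK: calculated 100.5 vs reported 100.4 → residual 0.1 km
  PKD: calculated 46.9 vs reported 46.7 → residual 0.2 km
  YBH: calculated 42.5 vs reported 28.8 → residual 13.7 km
HLID, BRK, PKD are mutually consistent (residuals ≈ 0); YBH is off by 13.7 km.

YBH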